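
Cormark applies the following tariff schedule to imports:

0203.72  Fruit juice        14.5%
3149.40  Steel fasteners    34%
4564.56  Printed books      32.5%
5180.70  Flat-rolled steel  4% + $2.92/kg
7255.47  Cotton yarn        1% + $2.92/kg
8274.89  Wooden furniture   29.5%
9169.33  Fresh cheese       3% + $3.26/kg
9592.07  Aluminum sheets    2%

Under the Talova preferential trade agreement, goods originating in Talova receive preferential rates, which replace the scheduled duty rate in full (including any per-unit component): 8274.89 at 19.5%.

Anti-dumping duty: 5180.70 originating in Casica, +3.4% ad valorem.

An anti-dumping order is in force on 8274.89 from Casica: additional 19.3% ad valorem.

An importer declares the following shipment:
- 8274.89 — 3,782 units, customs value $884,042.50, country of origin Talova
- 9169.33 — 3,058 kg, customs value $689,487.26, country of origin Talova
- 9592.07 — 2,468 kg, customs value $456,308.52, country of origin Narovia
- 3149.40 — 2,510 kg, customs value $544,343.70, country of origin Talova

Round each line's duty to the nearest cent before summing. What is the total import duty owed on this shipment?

Line 1 (8274.89, Talova, 3,782 units, $884,042.50):
Base rate for 8274.89 is 29.5%.
Origin Talova qualifies under the Cormark–Talova agreement and 8274.89 is covered: preferential rate 19.5% applies instead.
The additional-duty order on 8274.89 targets Casica, not Talova; it does not apply.
Duty = $884,042.50 × 19.5% = $172,388.29.
Line 2 (9169.33, Talova, 3,058 kg, $689,487.26):
Base rate for 9169.33 is 3% + $3.26/kg.
Origin Talova is the FTA partner but 9169.33 is not on the preference list; base rate stands.
Duty = $689,487.26 × 3% + 3,058 × $3.26 = $30,653.70.
Line 3 (9592.07, Narovia, 2,468 kg, $456,308.52):
Base rate for 9592.07 is 2%.
Duty = $456,308.52 × 2% = $9,126.17.
Line 4 (3149.40, Talova, 2,510 kg, $544,343.70):
Base rate for 3149.40 is 34%.
Origin Talova is the FTA partner but 3149.40 is not on the preference list; base rate stands.
Duty = $544,343.70 × 34% = $185,076.86.
Total = $172,388.29 + $30,653.70 + $9,126.17 + $185,076.86 = $397,245.02.

$397,245.02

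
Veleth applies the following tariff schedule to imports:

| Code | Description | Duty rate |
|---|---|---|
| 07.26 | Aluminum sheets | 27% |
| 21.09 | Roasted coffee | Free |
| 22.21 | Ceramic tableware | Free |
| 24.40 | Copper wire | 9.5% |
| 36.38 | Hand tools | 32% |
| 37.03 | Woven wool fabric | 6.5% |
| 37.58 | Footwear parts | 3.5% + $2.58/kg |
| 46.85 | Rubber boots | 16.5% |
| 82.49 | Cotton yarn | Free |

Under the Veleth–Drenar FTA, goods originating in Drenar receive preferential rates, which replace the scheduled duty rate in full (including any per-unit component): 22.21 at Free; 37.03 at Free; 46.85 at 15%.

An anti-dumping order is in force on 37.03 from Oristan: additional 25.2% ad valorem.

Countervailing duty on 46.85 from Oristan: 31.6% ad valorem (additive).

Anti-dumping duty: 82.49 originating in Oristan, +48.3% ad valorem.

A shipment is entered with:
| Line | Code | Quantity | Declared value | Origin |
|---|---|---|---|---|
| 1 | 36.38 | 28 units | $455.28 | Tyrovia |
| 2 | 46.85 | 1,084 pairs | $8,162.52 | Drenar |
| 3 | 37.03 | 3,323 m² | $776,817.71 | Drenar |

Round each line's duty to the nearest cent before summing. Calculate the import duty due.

$1,370.07

Line 1 (36.38, Tyrovia, 28 units, $455.28):
Base rate for 36.38 is 32%.
Duty = $455.28 × 32% = $145.69.
Line 2 (46.85, Drenar, 1,084 pairs, $8,162.52):
Base rate for 46.85 is 16.5%.
Origin Drenar qualifies under the Veleth–Drenar agreement and 46.85 is covered: preferential rate 15% applies instead.
The additional-duty order on 46.85 targets Oristan, not Drenar; it does not apply.
Duty = $8,162.52 × 15% = $1,224.38.
Line 3 (37.03, Drenar, 3,323 m², $776,817.71):
Base rate for 37.03 is 6.5%.
Origin Drenar qualifies under the Veleth–Drenar agreement and 37.03 is covered: preferential rate Free applies instead.
The additional-duty order on 37.03 targets Oristan, not Drenar; it does not apply.
Duty = $776,817.71 × 0% = $0.00.
Total = $145.69 + $1,224.38 + $0.00 = $1,370.07.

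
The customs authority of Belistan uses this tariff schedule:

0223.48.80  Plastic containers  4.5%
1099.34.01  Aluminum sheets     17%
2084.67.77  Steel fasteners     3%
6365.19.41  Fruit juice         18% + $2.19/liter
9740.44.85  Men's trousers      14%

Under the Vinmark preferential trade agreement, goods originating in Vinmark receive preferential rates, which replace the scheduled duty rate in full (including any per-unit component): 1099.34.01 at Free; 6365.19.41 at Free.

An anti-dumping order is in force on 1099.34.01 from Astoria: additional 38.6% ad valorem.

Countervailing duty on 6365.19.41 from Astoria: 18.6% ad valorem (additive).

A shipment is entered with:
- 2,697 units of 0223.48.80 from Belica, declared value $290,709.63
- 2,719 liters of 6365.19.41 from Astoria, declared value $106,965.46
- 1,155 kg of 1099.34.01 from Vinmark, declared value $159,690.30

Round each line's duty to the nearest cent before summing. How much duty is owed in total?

Line 1 (0223.48.80, Belica, 2,697 units, $290,709.63):
Base rate for 0223.48.80 is 4.5%.
Duty = $290,709.63 × 4.5% = $13,081.93.
Line 2 (6365.19.41, Astoria, 2,719 liters, $106,965.46):
Base rate for 6365.19.41 is 18% + $2.19/liter.
6365.19.41 has an FTA preferential rate, but origin Astoria is not Vinmark; base rate stands.
Additional duty on 6365.19.41 from Astoria: +18.6%. Applied ad valorem rate: 18% + 18.6% = 36.6%.
Duty = $106,965.46 × 36.6% + 2,719 × $2.19 = $45,103.97.
Line 3 (1099.34.01, Vinmark, 1,155 kg, $159,690.30):
Base rate for 1099.34.01 is 17%.
Origin Vinmark qualifies under the Belistan–Vinmark agreement and 1099.34.01 is covered: preferential rate Free applies instead.
The additional-duty order on 1099.34.01 targets Astoria, not Vinmark; it does not apply.
Duty = $159,690.30 × 0% = $0.00.
Total = $13,081.93 + $45,103.97 + $0.00 = $58,185.90.

$58,185.90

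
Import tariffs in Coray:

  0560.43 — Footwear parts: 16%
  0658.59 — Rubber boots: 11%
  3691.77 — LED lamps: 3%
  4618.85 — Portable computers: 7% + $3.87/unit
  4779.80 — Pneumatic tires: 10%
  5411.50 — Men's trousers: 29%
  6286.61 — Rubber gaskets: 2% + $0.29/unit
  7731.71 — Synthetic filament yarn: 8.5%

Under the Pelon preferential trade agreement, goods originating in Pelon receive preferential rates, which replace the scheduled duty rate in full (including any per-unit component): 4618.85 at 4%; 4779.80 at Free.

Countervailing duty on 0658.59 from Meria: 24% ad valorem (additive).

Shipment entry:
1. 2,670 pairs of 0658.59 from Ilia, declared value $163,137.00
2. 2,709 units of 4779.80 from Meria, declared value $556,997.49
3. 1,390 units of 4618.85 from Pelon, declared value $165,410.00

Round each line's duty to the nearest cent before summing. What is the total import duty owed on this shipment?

Line 1 (0658.59, Ilia, 2,670 pairs, $163,137.00):
Base rate for 0658.59 is 11%.
The additional-duty order on 0658.59 targets Meria, not Ilia; it does not apply.
Duty = $163,137.00 × 11% = $17,945.07.
Line 2 (4779.80, Meria, 2,709 units, $556,997.49):
Base rate for 4779.80 is 10%.
4779.80 has an FTA preferential rate, but origin Meria is not Pelon; base rate stands.
Duty = $556,997.49 × 10% = $55,699.75.
Line 3 (4618.85, Pelon, 1,390 units, $165,410.00):
Base rate for 4618.85 is 7% + $3.87/unit.
Origin Pelon qualifies under the Coray–Pelon agreement and 4618.85 is covered: preferential rate 4% applies instead.
Duty = $165,410.00 × 4% = $6,616.40.
Total = $17,945.07 + $55,699.75 + $6,616.40 = $80,261.22.

$80,261.22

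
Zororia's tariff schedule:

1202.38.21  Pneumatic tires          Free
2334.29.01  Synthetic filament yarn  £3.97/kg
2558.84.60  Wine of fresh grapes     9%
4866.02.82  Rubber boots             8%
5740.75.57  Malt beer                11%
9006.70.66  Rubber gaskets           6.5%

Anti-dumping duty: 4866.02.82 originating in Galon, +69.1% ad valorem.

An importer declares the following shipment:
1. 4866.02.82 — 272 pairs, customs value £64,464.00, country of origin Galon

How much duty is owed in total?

£49,701.74

Line 1 (4866.02.82, Galon, 272 pairs, £64,464.00):
Base rate for 4866.02.82 is 8%.
Additional duty on 4866.02.82 from Galon: +69.1%. Applied ad valorem rate: 8% + 69.1% = 77.1%.
Duty = £64,464.00 × 77.1% = £49,701.74.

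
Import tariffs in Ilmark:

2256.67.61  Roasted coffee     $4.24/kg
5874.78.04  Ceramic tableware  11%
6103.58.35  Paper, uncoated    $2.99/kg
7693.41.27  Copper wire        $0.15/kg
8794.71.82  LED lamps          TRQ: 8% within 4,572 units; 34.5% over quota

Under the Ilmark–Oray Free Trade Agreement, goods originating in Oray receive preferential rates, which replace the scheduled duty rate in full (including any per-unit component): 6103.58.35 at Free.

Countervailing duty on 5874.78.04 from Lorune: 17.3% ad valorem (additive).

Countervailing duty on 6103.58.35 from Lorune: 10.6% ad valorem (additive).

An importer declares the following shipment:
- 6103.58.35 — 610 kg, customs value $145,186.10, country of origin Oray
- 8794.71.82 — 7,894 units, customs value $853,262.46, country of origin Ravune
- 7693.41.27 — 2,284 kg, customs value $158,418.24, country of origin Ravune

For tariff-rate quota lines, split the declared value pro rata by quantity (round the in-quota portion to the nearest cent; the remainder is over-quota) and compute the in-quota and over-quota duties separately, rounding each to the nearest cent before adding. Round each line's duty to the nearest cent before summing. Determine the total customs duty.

Line 1 (6103.58.35, Oray, 610 kg, $145,186.10):
Base rate for 6103.58.35 is $2.99/kg.
Origin Oray qualifies under the Ilmark–Oray agreement and 6103.58.35 is covered: preferential rate Free applies instead.
The additional-duty order on 6103.58.35 targets Lorune, not Oray; it does not apply.
Duty = $145,186.10 × 0% = $0.00.
Line 2 (8794.71.82, Ravune, 7,894 units, $853,262.46):
Code 8794.71.82 is under a tariff-rate quota (threshold 4,572 units). In-quota: 4,572 units at 8%; over-quota: 3,322 units at 34.5%.
Pro-rata value split: in-quota = $853,262.46 × 4,572/7,894 = $494,187.48; over-quota = $853,262.46 − $494,187.48 = $359,074.98.
In-quota duty = $494,187.48 × 8% = $39,535.00. Over-quota duty = $359,074.98 × 34.5% = $123,880.87.
Line duty = $39,535.00 + $123,880.87 = $163,415.87.
Line 3 (7693.41.27, Ravune, 2,284 kg, $158,418.24):
Base rate for 7693.41.27 is $0.15/kg.
Duty = 2,284 × $0.15 = $342.60.
Total = $0.00 + $163,415.87 + $342.60 = $163,758.47.

$163,758.47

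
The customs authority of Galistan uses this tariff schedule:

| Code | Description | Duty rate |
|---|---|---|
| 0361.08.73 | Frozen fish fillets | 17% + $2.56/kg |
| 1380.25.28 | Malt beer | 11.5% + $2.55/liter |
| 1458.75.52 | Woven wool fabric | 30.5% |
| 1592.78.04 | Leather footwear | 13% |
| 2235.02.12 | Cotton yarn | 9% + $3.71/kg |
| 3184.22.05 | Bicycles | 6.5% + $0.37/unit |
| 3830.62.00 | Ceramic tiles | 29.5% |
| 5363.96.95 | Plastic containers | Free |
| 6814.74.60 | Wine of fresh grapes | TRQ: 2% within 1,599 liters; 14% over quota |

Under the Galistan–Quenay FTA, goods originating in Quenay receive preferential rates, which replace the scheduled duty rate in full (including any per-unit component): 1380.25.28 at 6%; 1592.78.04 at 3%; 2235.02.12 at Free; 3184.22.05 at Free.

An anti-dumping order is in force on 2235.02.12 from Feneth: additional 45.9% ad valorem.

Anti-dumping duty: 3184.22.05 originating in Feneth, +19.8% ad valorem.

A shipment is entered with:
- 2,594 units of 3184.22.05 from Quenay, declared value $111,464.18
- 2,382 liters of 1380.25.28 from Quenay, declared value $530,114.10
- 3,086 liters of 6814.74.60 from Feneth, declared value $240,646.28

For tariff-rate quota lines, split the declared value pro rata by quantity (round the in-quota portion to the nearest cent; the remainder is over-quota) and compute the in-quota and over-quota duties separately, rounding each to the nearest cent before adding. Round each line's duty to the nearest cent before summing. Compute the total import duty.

Line 1 (3184.22.05, Quenay, 2,594 units, $111,464.18):
Base rate for 3184.22.05 is 6.5% + $0.37/unit.
Origin Quenay qualifies under the Galistan–Quenay agreement and 3184.22.05 is covered: preferential rate Free applies instead.
The additional-duty order on 3184.22.05 targets Feneth, not Quenay; it does not apply.
Duty = $111,464.18 × 0% = $0.00.
Line 2 (1380.25.28, Quenay, 2,382 liters, $530,114.10):
Base rate for 1380.25.28 is 11.5% + $2.55/liter.
Origin Quenay qualifies under the Galistan–Quenay agreement and 1380.25.28 is covered: preferential rate 6% applies instead.
Duty = $530,114.10 × 6% = $31,806.85.
Line 3 (6814.74.60, Feneth, 3,086 liters, $240,646.28):
Code 6814.74.60 is under a tariff-rate quota (threshold 1,599 liters). In-quota: 1,599 liters at 2%; over-quota: 1,487 liters at 14%.
Pro-rata value split: in-quota = $240,646.28 × 1,599/3,086 = $124,690.02; over-quota = $240,646.28 − $124,690.02 = $115,956.26.
In-quota duty = $124,690.02 × 2% = $2,493.80. Over-quota duty = $115,956.26 × 14% = $16,233.88.
Line duty = $2,493.80 + $16,233.88 = $18,727.68.
Total = $0.00 + $31,806.85 + $18,727.68 = $50,534.53.

$50,534.53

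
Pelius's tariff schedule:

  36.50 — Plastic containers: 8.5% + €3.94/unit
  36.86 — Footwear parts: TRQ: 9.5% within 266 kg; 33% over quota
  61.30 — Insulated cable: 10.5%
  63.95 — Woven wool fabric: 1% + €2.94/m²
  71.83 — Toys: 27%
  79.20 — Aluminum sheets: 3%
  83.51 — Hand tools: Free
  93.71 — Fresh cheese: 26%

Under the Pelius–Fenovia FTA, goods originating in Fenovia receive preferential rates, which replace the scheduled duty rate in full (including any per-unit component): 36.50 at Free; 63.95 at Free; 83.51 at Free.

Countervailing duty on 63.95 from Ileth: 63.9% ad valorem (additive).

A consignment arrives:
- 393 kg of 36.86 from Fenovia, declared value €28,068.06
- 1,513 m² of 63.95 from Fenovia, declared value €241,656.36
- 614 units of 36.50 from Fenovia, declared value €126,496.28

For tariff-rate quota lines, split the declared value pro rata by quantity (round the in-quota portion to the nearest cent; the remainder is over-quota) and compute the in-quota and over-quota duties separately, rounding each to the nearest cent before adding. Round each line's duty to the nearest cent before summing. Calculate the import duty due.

€4,797.99

Line 1 (36.86, Fenovia, 393 kg, €28,068.06):
Code 36.86 is under a tariff-rate quota (threshold 266 kg). In-quota: 266 kg at 9.5%; over-quota: 127 kg at 33%.
Pro-rata value split: in-quota = €28,068.06 × 266/393 = €18,997.72; over-quota = €28,068.06 − €18,997.72 = €9,070.34.
In-quota duty = €18,997.72 × 9.5% = €1,804.78. Over-quota duty = €9,070.34 × 33% = €2,993.21.
Line duty = €1,804.78 + €2,993.21 = €4,797.99.
Line 2 (63.95, Fenovia, 1,513 m², €241,656.36):
Base rate for 63.95 is 1% + €2.94/m².
Origin Fenovia qualifies under the Pelius–Fenovia agreement and 63.95 is covered: preferential rate Free applies instead.
The additional-duty order on 63.95 targets Ileth, not Fenovia; it does not apply.
Duty = €241,656.36 × 0% = €0.00.
Line 3 (36.50, Fenovia, 614 units, €126,496.28):
Base rate for 36.50 is 8.5% + €3.94/unit.
Origin Fenovia qualifies under the Pelius–Fenovia agreement and 36.50 is covered: preferential rate Free applies instead.
Duty = €126,496.28 × 0% = €0.00.
Total = €4,797.99 + €0.00 + €0.00 = €4,797.99.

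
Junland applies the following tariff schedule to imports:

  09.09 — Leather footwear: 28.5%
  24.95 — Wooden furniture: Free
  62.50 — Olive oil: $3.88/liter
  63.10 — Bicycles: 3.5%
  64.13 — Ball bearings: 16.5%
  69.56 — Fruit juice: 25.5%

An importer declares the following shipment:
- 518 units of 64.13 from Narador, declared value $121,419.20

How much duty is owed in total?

Line 1 (64.13, Narador, 518 units, $121,419.20):
Base rate for 64.13 is 16.5%.
Duty = $121,419.20 × 16.5% = $20,034.17.

$20,034.17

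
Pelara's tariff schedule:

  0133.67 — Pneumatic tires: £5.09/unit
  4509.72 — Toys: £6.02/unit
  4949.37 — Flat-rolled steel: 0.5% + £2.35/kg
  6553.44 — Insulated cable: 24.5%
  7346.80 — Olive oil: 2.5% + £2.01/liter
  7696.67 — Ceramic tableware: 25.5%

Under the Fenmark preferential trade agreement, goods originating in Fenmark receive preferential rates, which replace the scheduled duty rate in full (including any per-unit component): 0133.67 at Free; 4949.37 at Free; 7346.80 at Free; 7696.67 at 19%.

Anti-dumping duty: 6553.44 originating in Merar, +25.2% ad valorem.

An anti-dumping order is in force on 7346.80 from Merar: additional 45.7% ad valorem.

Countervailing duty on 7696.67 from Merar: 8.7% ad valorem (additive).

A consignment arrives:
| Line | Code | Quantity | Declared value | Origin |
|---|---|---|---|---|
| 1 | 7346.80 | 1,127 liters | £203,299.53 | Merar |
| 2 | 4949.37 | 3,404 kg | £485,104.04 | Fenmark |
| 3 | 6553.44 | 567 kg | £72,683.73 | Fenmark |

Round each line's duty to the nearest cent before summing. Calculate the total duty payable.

Line 1 (7346.80, Merar, 1,127 liters, £203,299.53):
Base rate for 7346.80 is 2.5% + £2.01/liter.
7346.80 has an FTA preferential rate, but origin Merar is not Fenmark; base rate stands.
Additional duty on 7346.80 from Merar: +45.7%. Applied ad valorem rate: 2.5% + 45.7% = 48.2%.
Duty = £203,299.53 × 48.2% + 1,127 × £2.01 = £100,255.64.
Line 2 (4949.37, Fenmark, 3,404 kg, £485,104.04):
Base rate for 4949.37 is 0.5% + £2.35/kg.
Origin Fenmark qualifies under the Pelara–Fenmark agreement and 4949.37 is covered: preferential rate Free applies instead.
Duty = £485,104.04 × 0% = £0.00.
Line 3 (6553.44, Fenmark, 567 kg, £72,683.73):
Base rate for 6553.44 is 24.5%.
Origin Fenmark is the FTA partner but 6553.44 is not on the preference list; base rate stands.
The additional-duty order on 6553.44 targets Merar, not Fenmark; it does not apply.
Duty = £72,683.73 × 24.5% = £17,807.51.
Total = £100,255.64 + £0.00 + £17,807.51 = £118,063.15.

£118,063.15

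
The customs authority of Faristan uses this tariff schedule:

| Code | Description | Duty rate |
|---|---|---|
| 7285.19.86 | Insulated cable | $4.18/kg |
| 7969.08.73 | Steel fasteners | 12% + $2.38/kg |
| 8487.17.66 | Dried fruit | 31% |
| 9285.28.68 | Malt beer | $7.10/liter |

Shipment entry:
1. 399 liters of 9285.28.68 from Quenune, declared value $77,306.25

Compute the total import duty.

Line 1 (9285.28.68, Quenune, 399 liters, $77,306.25):
Base rate for 9285.28.68 is $7.10/liter.
Duty = 399 × $7.10 = $2,832.90.

$2,832.90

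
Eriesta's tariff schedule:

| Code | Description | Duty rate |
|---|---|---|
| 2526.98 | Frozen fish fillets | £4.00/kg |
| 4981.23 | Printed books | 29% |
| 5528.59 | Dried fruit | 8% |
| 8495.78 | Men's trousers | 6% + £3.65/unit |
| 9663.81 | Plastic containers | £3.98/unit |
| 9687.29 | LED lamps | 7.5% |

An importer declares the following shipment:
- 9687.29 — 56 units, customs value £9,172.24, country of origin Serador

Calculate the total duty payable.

£687.92

Line 1 (9687.29, Serador, 56 units, £9,172.24):
Base rate for 9687.29 is 7.5%.
Duty = £9,172.24 × 7.5% = £687.92.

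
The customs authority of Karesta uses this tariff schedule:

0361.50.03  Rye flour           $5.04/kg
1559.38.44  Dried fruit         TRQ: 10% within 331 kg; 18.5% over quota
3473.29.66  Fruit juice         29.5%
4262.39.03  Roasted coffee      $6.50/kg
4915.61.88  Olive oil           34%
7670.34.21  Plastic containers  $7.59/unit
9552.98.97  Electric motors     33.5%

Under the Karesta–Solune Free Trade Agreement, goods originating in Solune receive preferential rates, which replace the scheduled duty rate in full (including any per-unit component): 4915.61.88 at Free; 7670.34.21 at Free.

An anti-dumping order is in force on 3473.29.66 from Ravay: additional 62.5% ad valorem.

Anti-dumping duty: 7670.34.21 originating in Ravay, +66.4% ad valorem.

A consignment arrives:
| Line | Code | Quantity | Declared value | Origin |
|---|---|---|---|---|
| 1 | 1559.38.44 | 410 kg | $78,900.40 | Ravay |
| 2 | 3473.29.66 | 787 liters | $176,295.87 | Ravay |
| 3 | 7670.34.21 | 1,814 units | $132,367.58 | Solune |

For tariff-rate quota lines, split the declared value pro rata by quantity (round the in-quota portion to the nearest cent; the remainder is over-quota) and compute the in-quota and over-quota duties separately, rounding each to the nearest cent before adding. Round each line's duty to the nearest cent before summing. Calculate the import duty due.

Line 1 (1559.38.44, Ravay, 410 kg, $78,900.40):
Code 1559.38.44 is under a tariff-rate quota (threshold 331 kg). In-quota: 331 kg at 10%; over-quota: 79 kg at 18.5%.
Pro-rata value split: in-quota = $78,900.40 × 331/410 = $63,697.64; over-quota = $78,900.40 − $63,697.64 = $15,202.76.
In-quota duty = $63,697.64 × 10% = $6,369.76. Over-quota duty = $15,202.76 × 18.5% = $2,812.51.
Line duty = $6,369.76 + $2,812.51 = $9,182.27.
Line 2 (3473.29.66, Ravay, 787 liters, $176,295.87):
Base rate for 3473.29.66 is 29.5%.
Additional duty on 3473.29.66 from Ravay: +62.5%. Applied ad valorem rate: 29.5% + 62.5% = 92%.
Duty = $176,295.87 × 92% = $162,192.20.
Line 3 (7670.34.21, Solune, 1,814 units, $132,367.58):
Base rate for 7670.34.21 is $7.59/unit.
Origin Solune qualifies under the Karesta–Solune agreement and 7670.34.21 is covered: preferential rate Free applies instead.
The additional-duty order on 7670.34.21 targets Ravay, not Solune; it does not apply.
Duty = $132,367.58 × 0% = $0.00.
Total = $9,182.27 + $162,192.20 + $0.00 = $171,374.47.

$171,374.47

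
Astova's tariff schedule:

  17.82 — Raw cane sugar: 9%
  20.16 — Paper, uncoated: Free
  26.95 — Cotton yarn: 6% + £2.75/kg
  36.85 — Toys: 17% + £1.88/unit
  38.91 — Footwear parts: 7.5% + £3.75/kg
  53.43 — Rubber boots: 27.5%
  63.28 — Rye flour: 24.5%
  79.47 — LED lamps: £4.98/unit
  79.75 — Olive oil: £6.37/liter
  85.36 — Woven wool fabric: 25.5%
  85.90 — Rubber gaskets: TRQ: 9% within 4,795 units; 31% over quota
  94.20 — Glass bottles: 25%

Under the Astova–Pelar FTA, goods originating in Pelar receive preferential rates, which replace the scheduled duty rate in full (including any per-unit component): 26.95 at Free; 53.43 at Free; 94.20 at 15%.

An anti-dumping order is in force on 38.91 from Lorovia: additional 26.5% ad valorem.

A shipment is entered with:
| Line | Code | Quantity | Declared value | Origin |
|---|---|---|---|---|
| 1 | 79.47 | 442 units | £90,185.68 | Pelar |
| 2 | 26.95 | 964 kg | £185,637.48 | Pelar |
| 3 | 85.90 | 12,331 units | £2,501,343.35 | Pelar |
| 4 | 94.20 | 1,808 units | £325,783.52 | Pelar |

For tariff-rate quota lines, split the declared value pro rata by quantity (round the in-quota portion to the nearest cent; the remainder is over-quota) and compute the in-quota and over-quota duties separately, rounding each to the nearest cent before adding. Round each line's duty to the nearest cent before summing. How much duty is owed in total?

£612,498.67

Line 1 (79.47, Pelar, 442 units, £90,185.68):
Base rate for 79.47 is £4.98/unit.
Origin Pelar is the FTA partner but 79.47 is not on the preference list; base rate stands.
Duty = 442 × £4.98 = £2,201.16.
Line 2 (26.95, Pelar, 964 kg, £185,637.48):
Base rate for 26.95 is 6% + £2.75/kg.
Origin Pelar qualifies under the Astova–Pelar agreement and 26.95 is covered: preferential rate Free applies instead.
Duty = £185,637.48 × 0% = £0.00.
Line 3 (85.90, Pelar, 12,331 units, £2,501,343.35):
Code 85.90 is under a tariff-rate quota (threshold 4,795 units). In-quota: 4,795 units at 9%; over-quota: 7,536 units at 31%.
Pro-rata value split: in-quota = £2,501,343.35 × 4,795/12,331 = £972,665.75; over-quota = £2,501,343.35 − £972,665.75 = £1,528,677.60.
In-quota duty = £972,665.75 × 9% = £87,539.92. Over-quota duty = £1,528,677.60 × 31% = £473,890.06.
Line duty = £87,539.92 + £473,890.06 = £561,429.98.
Line 4 (94.20, Pelar, 1,808 units, £325,783.52):
Base rate for 94.20 is 25%.
Origin Pelar qualifies under the Astova–Pelar agreement and 94.20 is covered: preferential rate 15% applies instead.
Duty = £325,783.52 × 15% = £48,867.53.
Total = £2,201.16 + £0.00 + £561,429.98 + £48,867.53 = £612,498.67.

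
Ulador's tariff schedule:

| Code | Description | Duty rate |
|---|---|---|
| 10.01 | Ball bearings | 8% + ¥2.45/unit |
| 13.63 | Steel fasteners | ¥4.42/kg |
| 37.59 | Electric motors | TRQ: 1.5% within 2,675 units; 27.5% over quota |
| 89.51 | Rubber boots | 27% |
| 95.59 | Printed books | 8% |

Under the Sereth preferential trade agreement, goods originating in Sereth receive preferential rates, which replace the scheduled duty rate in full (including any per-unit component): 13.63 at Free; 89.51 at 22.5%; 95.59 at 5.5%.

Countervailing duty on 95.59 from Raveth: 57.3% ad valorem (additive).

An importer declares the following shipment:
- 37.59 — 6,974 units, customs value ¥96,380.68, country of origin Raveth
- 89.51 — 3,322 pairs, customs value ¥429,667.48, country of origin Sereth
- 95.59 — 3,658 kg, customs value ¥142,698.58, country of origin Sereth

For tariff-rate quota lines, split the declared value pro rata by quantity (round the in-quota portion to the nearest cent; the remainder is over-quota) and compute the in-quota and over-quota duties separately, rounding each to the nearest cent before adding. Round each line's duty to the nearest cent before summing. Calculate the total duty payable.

¥121,416.48

Line 1 (37.59, Raveth, 6,974 units, ¥96,380.68):
Code 37.59 is under a tariff-rate quota (threshold 2,675 units). In-quota: 2,675 units at 1.5%; over-quota: 4,299 units at 27.5%.
Pro-rata value split: in-quota = ¥96,380.68 × 2,675/6,974 = ¥36,968.50; over-quota = ¥96,380.68 − ¥36,968.50 = ¥59,412.18.
In-quota duty = ¥36,968.50 × 1.5% = ¥554.53. Over-quota duty = ¥59,412.18 × 27.5% = ¥16,338.35.
Line duty = ¥554.53 + ¥16,338.35 = ¥16,892.88.
Line 2 (89.51, Sereth, 3,322 pairs, ¥429,667.48):
Base rate for 89.51 is 27%.
Origin Sereth qualifies under the Ulador–Sereth agreement and 89.51 is covered: preferential rate 22.5% applies instead.
Duty = ¥429,667.48 × 22.5% = ¥96,675.18.
Line 3 (95.59, Sereth, 3,658 kg, ¥142,698.58):
Base rate for 95.59 is 8%.
Origin Sereth qualifies under the Ulador–Sereth agreement and 95.59 is covered: preferential rate 5.5% applies instead.
The additional-duty order on 95.59 targets Raveth, not Sereth; it does not apply.
Duty = ¥142,698.58 × 5.5% = ¥7,848.42.
Total = ¥16,892.88 + ¥96,675.18 + ¥7,848.42 = ¥121,416.48.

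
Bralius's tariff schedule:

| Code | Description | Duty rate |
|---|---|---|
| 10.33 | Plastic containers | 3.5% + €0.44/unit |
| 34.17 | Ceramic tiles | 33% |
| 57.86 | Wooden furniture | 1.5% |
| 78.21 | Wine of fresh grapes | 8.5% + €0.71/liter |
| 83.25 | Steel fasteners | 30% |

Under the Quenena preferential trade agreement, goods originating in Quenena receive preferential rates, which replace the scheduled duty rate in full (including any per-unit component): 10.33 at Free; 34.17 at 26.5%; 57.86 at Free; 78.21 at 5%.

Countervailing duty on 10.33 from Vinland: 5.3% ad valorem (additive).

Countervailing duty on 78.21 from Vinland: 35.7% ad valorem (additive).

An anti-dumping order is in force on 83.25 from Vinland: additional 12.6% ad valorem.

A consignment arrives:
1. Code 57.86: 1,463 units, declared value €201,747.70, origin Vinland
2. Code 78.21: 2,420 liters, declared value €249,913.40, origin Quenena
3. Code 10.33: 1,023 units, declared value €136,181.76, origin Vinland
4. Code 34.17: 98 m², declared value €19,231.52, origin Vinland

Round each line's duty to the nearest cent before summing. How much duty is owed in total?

Line 1 (57.86, Vinland, 1,463 units, €201,747.70):
Base rate for 57.86 is 1.5%.
57.86 has an FTA preferential rate, but origin Vinland is not Quenena; base rate stands.
Duty = €201,747.70 × 1.5% = €3,026.22.
Line 2 (78.21, Quenena, 2,420 liters, €249,913.40):
Base rate for 78.21 is 8.5% + €0.71/liter.
Origin Quenena qualifies under the Bralius–Quenena agreement and 78.21 is covered: preferential rate 5% applies instead.
The additional-duty order on 78.21 targets Vinland, not Quenena; it does not apply.
Duty = €249,913.40 × 5% = €12,495.67.
Line 3 (10.33, Vinland, 1,023 units, €136,181.76):
Base rate for 10.33 is 3.5% + €0.44/unit.
10.33 has an FTA preferential rate, but origin Vinland is not Quenena; base rate stands.
Additional duty on 10.33 from Vinland: +5.3%. Applied ad valorem rate: 3.5% + 5.3% = 8.8%.
Duty = €136,181.76 × 8.8% + 1,023 × €0.44 = €12,434.11.
Line 4 (34.17, Vinland, 98 m², €19,231.52):
Base rate for 34.17 is 33%.
34.17 has an FTA preferential rate, but origin Vinland is not Quenena; base rate stands.
Duty = €19,231.52 × 33% = €6,346.40.
Total = €3,026.22 + €12,495.67 + €12,434.11 + €6,346.40 = €34,302.40.

€34,302.40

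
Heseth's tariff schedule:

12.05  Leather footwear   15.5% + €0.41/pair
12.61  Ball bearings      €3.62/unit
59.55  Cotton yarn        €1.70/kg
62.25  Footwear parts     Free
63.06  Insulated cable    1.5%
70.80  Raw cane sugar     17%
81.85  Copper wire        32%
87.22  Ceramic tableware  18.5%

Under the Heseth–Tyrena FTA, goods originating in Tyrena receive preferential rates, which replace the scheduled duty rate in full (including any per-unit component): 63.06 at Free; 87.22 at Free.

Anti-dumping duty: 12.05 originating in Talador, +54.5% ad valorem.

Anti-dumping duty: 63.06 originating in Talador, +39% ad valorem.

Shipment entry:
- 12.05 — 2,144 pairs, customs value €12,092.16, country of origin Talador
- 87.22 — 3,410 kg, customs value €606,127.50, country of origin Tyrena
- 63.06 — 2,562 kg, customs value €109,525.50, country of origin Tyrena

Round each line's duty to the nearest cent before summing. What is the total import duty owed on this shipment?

€9,343.55

Line 1 (12.05, Talador, 2,144 pairs, €12,092.16):
Base rate for 12.05 is 15.5% + €0.41/pair.
Additional duty on 12.05 from Talador: +54.5%. Applied ad valorem rate: 15.5% + 54.5% = 70%.
Duty = €12,092.16 × 70% + 2,144 × €0.41 = €9,343.55.
Line 2 (87.22, Tyrena, 3,410 kg, €606,127.50):
Base rate for 87.22 is 18.5%.
Origin Tyrena qualifies under the Heseth–Tyrena agreement and 87.22 is covered: preferential rate Free applies instead.
Duty = €606,127.50 × 0% = €0.00.
Line 3 (63.06, Tyrena, 2,562 kg, €109,525.50):
Base rate for 63.06 is 1.5%.
Origin Tyrena qualifies under the Heseth–Tyrena agreement and 63.06 is covered: preferential rate Free applies instead.
The additional-duty order on 63.06 targets Talador, not Tyrena; it does not apply.
Duty = €109,525.50 × 0% = €0.00.
Total = €9,343.55 + €0.00 + €0.00 = €9,343.55.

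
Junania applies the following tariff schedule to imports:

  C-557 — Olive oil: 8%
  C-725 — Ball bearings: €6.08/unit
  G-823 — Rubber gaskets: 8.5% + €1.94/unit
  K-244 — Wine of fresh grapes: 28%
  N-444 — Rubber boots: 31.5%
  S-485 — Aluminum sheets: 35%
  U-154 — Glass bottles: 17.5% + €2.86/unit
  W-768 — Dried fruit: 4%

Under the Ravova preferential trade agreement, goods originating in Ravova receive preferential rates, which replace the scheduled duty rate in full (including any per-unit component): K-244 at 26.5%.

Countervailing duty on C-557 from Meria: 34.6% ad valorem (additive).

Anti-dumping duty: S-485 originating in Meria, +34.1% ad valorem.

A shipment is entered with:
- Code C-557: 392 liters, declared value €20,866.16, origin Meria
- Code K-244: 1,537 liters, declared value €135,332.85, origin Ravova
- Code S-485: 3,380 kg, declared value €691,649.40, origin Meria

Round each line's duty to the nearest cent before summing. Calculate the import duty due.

Line 1 (C-557, Meria, 392 liters, €20,866.16):
Base rate for C-557 is 8%.
Additional duty on C-557 from Meria: +34.6%. Applied ad valorem rate: 8% + 34.6% = 42.6%.
Duty = €20,866.16 × 42.6% = €8,888.98.
Line 2 (K-244, Ravova, 1,537 liters, €135,332.85):
Base rate for K-244 is 28%.
Origin Ravova qualifies under the Junania–Ravova agreement and K-244 is covered: preferential rate 26.5% applies instead.
Duty = €135,332.85 × 26.5% = €35,863.21.
Line 3 (S-485, Meria, 3,380 kg, €691,649.40):
Base rate for S-485 is 35%.
Additional duty on S-485 from Meria: +34.1%. Applied ad valorem rate: 35% + 34.1% = 69.1%.
Duty = €691,649.40 × 69.1% = €477,929.74.
Total = €8,888.98 + €35,863.21 + €477,929.74 = €522,681.93.

€522,681.93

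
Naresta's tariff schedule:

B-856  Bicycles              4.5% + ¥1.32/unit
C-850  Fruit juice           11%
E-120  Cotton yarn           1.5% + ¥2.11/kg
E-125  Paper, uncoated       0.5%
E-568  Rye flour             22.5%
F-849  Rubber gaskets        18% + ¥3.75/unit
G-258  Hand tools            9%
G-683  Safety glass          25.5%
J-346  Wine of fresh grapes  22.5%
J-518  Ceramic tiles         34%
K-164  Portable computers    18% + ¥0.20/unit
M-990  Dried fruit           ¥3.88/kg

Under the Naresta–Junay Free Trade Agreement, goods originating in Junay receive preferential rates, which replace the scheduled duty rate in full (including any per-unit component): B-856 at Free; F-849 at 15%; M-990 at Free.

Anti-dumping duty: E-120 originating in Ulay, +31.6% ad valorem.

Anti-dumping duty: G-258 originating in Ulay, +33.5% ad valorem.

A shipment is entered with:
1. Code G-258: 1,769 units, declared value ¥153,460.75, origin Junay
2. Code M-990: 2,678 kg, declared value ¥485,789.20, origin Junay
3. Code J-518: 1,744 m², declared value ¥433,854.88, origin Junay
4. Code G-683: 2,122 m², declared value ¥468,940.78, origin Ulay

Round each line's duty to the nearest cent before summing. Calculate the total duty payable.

Line 1 (G-258, Junay, 1,769 units, ¥153,460.75):
Base rate for G-258 is 9%.
Origin Junay is the FTA partner but G-258 is not on the preference list; base rate stands.
The additional-duty order on G-258 targets Ulay, not Junay; it does not apply.
Duty = ¥153,460.75 × 9% = ¥13,811.47.
Line 2 (M-990, Junay, 2,678 kg, ¥485,789.20):
Base rate for M-990 is ¥3.88/kg.
Origin Junay qualifies under the Naresta–Junay agreement and M-990 is covered: preferential rate Free applies instead.
Duty = ¥485,789.20 × 0% = ¥0.00.
Line 3 (J-518, Junay, 1,744 m², ¥433,854.88):
Base rate for J-518 is 34%.
Origin Junay is the FTA partner but J-518 is not on the preference list; base rate stands.
Duty = ¥433,854.88 × 34% = ¥147,510.66.
Line 4 (G-683, Ulay, 2,122 m², ¥468,940.78):
Base rate for G-683 is 25.5%.
Duty = ¥468,940.78 × 25.5% = ¥119,579.90.
Total = ¥13,811.47 + ¥0.00 + ¥147,510.66 + ¥119,579.90 = ¥280,902.03.

¥280,902.03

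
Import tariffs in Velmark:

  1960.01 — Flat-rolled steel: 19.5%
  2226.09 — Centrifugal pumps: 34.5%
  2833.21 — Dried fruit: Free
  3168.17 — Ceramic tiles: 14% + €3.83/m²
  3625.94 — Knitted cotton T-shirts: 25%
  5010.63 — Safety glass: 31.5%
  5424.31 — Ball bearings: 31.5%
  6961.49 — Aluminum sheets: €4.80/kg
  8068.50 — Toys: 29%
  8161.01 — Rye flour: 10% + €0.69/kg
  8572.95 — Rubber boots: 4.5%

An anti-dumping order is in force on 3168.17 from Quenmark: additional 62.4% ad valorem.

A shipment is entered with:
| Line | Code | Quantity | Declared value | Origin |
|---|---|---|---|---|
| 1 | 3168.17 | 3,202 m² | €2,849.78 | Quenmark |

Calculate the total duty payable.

€14,440.89

Line 1 (3168.17, Quenmark, 3,202 m², €2,849.78):
Base rate for 3168.17 is 14% + €3.83/m².
Additional duty on 3168.17 from Quenmark: +62.4%. Applied ad valorem rate: 14% + 62.4% = 76.4%.
Duty = €2,849.78 × 76.4% + 3,202 × €3.83 = €14,440.89.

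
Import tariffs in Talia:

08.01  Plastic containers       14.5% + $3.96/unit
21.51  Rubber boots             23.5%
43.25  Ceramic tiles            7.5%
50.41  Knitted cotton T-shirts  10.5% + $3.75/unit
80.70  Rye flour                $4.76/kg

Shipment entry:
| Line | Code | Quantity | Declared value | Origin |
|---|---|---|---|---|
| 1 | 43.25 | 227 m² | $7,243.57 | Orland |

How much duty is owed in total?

$543.27

Line 1 (43.25, Orland, 227 m², $7,243.57):
Base rate for 43.25 is 7.5%.
Duty = $7,243.57 × 7.5% = $543.27.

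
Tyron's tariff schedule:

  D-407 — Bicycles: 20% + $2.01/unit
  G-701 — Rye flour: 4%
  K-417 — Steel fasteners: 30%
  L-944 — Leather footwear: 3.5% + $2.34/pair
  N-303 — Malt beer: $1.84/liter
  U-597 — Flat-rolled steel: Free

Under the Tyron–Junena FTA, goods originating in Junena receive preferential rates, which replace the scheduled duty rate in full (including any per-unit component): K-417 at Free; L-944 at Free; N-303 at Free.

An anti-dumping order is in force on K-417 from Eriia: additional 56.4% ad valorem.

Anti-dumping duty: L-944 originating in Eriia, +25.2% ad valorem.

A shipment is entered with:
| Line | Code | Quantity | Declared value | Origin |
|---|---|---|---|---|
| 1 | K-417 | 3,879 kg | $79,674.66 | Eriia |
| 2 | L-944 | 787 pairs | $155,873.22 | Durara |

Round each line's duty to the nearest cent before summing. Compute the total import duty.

Line 1 (K-417, Eriia, 3,879 kg, $79,674.66):
Base rate for K-417 is 30%.
K-417 has an FTA preferential rate, but origin Eriia is not Junena; base rate stands.
Additional duty on K-417 from Eriia: +56.4%. Applied ad valorem rate: 30% + 56.4% = 86.4%.
Duty = $79,674.66 × 86.4% = $68,838.91.
Line 2 (L-944, Durara, 787 pairs, $155,873.22):
Base rate for L-944 is 3.5% + $2.34/pair.
L-944 has an FTA preferential rate, but origin Durara is not Junena; base rate stands.
The additional-duty order on L-944 targets Eriia, not Durara; it does not apply.
Duty = $155,873.22 × 3.5% + 787 × $2.34 = $7,297.14.
Total = $68,838.91 + $7,297.14 = $76,136.05.

$76,136.05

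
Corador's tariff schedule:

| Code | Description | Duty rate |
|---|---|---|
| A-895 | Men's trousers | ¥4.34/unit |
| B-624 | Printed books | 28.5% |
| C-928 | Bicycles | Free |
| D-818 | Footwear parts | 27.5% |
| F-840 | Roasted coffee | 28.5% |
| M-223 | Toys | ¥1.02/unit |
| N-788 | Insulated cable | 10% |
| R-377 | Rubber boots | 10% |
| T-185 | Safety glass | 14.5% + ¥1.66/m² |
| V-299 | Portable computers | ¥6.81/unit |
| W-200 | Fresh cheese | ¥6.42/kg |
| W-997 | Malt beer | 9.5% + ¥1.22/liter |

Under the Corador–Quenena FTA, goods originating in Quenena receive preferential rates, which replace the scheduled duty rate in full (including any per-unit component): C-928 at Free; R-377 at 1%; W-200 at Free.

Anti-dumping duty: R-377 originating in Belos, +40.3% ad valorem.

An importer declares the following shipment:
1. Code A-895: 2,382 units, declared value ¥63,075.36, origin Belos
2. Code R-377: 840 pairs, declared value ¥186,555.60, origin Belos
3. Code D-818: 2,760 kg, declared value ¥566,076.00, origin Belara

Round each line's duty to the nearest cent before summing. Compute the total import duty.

Line 1 (A-895, Belos, 2,382 units, ¥63,075.36):
Base rate for A-895 is ¥4.34/unit.
Duty = 2,382 × ¥4.34 = ¥10,337.88.
Line 2 (R-377, Belos, 840 pairs, ¥186,555.60):
Base rate for R-377 is 10%.
R-377 has an FTA preferential rate, but origin Belos is not Quenena; base rate stands.
Additional duty on R-377 from Belos: +40.3%. Applied ad valorem rate: 10% + 40.3% = 50.3%.
Duty = ¥186,555.60 × 50.3% = ¥93,837.47.
Line 3 (D-818, Belara, 2,760 kg, ¥566,076.00):
Base rate for D-818 is 27.5%.
Duty = ¥566,076.00 × 27.5% = ¥155,670.90.
Total = ¥10,337.88 + ¥93,837.47 + ¥155,670.90 = ¥259,846.25.

¥259,846.25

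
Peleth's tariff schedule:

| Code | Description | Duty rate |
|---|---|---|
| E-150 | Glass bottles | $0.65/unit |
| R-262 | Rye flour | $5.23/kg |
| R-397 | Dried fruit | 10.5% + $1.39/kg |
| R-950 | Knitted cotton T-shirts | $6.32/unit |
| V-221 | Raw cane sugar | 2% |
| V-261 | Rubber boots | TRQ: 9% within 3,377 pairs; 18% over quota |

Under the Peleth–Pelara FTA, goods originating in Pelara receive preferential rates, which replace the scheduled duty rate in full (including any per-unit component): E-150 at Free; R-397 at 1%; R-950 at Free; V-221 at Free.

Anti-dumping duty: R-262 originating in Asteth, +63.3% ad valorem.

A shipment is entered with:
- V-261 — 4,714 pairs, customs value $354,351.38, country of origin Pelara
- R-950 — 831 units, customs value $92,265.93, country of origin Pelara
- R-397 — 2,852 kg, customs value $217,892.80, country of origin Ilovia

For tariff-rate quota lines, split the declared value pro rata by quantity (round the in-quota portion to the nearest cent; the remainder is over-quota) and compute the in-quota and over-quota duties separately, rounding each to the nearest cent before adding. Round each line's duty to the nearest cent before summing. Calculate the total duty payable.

Line 1 (V-261, Pelara, 4,714 pairs, $354,351.38):
Code V-261 is under a tariff-rate quota (threshold 3,377 pairs). In-quota: 3,377 pairs at 9%; over-quota: 1,337 pairs at 18%.
Pro-rata value split: in-quota = $354,351.38 × 3,377/4,714 = $253,849.09; over-quota = $354,351.38 − $253,849.09 = $100,502.29.
In-quota duty = $253,849.09 × 9% = $22,846.42. Over-quota duty = $100,502.29 × 18% = $18,090.41.
Line duty = $22,846.42 + $18,090.41 = $40,936.83.
Line 2 (R-950, Pelara, 831 units, $92,265.93):
Base rate for R-950 is $6.32/unit.
Origin Pelara qualifies under the Peleth–Pelara agreement and R-950 is covered: preferential rate Free applies instead.
Duty = $92,265.93 × 0% = $0.00.
Line 3 (R-397, Ilovia, 2,852 kg, $217,892.80):
Base rate for R-397 is 10.5% + $1.39/kg.
R-397 has an FTA preferential rate, but origin Ilovia is not Pelara; base rate stands.
Duty = $217,892.80 × 10.5% + 2,852 × $1.39 = $26,843.02.
Total = $40,936.83 + $0.00 + $26,843.02 = $67,779.85.

$67,779.85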